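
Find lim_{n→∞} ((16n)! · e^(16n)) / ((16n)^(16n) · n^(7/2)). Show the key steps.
lim = 0

Stirling: (16n)! ~ sqrt(2π·16n) · (16n/e)^(16n). Hence
  (16n)! · e^(16n) / (16n)^(16n) ~ sqrt(2π·16n).
Dividing by n^(7/2): sqrt(2π·16n) / n^(7/2) = sqrt(2π·16) · n^((1−7)/2), so the expression behaves like sqrt(2π·16) · n^((1−7)/2) → 0.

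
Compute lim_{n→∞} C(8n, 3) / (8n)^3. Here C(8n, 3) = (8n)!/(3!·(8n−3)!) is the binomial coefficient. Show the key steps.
lim = 1/3! = 1/6

With N = 8n → ∞: C(N, 3) / N^3 = [N(N−1)…(N−2)] / (3! · N^3) = (1/3!) · 1 · (1 − 1/(8n)) · (1 − 2/(8n)). Each factor → 1 as N → ∞, so the limit is 1/3! = 1/6.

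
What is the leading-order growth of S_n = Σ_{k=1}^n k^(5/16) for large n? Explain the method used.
S_n ~ (16/21) · n^(21/16)

Integral comparison: Σ_{k=1}^n k^(5/16) = ∫_0^n x^(5/16) dx + O(n^(5/16)). The integral is n^(1 + 5/16) / (1 + 5/16) = n^((5+16)/16) / ((5+16)/16) = (16/21) · n^(21/16).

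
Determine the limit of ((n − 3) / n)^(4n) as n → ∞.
lim = e^(−12)

Rewrite as (1 − 3/n)^(4n). By the standard limit (1 + x/n)^n → e^x, we have (1 − 3/n)^n → e^(−3), and raising to the 4th power gives e^(−12).
More precisely, ln[(1 − 3/n)^(4n)] = 4n · ln(1 − 3/n) = 4n · (-3/n + O(1/n^2)) = -12 + O(1/n) → -12.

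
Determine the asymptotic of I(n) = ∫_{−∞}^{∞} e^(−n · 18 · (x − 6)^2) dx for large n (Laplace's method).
I(n) = sqrt(π/(18n))

Here φ(x) = 18 · (x − 6)^2 has its unique minimum at x* = 6 with φ(x*) = 0 and φ''(x*) = 36. Laplace's method gives
  I(n) ~ e^(−n φ(x*)) · sqrt(2π / (n · φ''(x*))) = sqrt(2π / (36n)) = sqrt(π/(18n)).
This is exact: substituting u = (x − 6)·sqrt(18n) gives I(n) = (1/sqrt(18n)) ∫_{−∞}^{∞} e^(−u^2) du = sqrt(π/(18n)).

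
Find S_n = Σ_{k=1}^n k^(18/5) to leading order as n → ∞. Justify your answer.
S_n ~ (5/23) · n^(23/5)

Integral comparison: Σ_{k=1}^n k^(18/5) = ∫_0^n x^(18/5) dx + O(n^(18/5)). The integral is n^(1 + 18/5) / (1 + 18/5) = n^((18+5)/5) / ((18+5)/5) = (5/23) · n^(23/5).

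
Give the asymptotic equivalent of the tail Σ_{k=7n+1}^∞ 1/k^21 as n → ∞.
Σ_{k>7n} 1/k^21 ~ 1/(20 · (7n)^20)

Compare to the integral: ∫_{7n}^∞ x^(−21) dx = [−x^(−20)/20]_{7n}^∞ = 1/((21−1)·(7n)^20). Euler-Maclaurin then gives
  Σ_{k>7n} 1/k^21 = ∫_{7n}^∞ dx/x^21 − 1/(2·(7n)^21) + O(1/(7n)^22).
(Equivalently this is ζ(21) − Σ_{k≤7n} 1/k^21.)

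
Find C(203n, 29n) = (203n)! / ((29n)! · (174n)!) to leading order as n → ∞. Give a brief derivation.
C(203n, 29n) ~ (823543/46656)^(29n) · sqrt(7/(12π·29n))

Write N = 29n. Apply Stirling to each factorial:
  (7N)! ~ sqrt(2π·7N) · (7N/e)^(7N),
  N! ~ sqrt(2π N) · (N/e)^N,
  (6N)! ~ sqrt(2π·6N) · (6N/e)^(6N).
The exponential factors combine to (7N)^(7N) / (N^N · (6N)^(6N)) = 7^(7N)/6^(6N) = (7^7/6^6)^N = (823543/46656)^N.
The square-root prefactors combine to sqrt(2π·7N) / (sqrt(2π N)·sqrt(2π·6N)) = sqrt(7 / (2π·6·N)) = sqrt(7/(12π·29n)).
Substituting N = 29n: C(203n, 29n) ~ (823543/46656)^(29n) · sqrt(7/(12π·29n)).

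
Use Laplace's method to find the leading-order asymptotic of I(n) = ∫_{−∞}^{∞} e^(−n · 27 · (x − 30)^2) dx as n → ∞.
I(n) = sqrt(π/(27n))

Here φ(x) = 27 · (x − 30)^2 has its unique minimum at x* = 30 with φ(x*) = 0 and φ''(x*) = 54. Laplace's method gives
  I(n) ~ e^(−n φ(x*)) · sqrt(2π / (n · φ''(x*))) = sqrt(2π / (54n)) = sqrt(π/(27n)).
This is exact: substituting u = (x − 30)·sqrt(27n) gives I(n) = (1/sqrt(27n)) ∫_{−∞}^{∞} e^(−u^2) du = sqrt(π/(27n)).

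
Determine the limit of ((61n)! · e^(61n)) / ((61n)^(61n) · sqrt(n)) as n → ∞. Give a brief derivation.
lim = sqrt(2π·61)

Stirling: (61n)! ~ sqrt(2π·61n) · (61n/e)^(61n). Hence
  (61n)! · e^(61n) / (61n)^(61n) ~ sqrt(2π·61n).
Dividing by sqrt(n): sqrt(2π·61n) / sqrt(n) = sqrt(2π·61) · n^((1−1)/2), so the limit is sqrt(2π·61).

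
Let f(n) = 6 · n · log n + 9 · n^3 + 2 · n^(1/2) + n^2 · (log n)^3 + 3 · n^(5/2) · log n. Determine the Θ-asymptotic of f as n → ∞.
f(n) ∈ Θ(n^3)

Compare the terms by growth order. For large n, n^a · (log n)^b dominates n^a' · (log n)^b' iff a > a', or (a = a' and b > b'). Ranking the 5 terms shows the dominant one is 9 · n^3. Hence f(n) ∈ Θ(n^3).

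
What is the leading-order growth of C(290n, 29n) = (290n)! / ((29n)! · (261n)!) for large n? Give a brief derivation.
C(290n, 29n) ~ (10000000000/387420489)^(29n) · sqrt(5/(9π·29n))

Write N = 29n. Apply Stirling to each factorial:
  (10N)! ~ sqrt(2π·10N) · (10N/e)^(10N),
  N! ~ sqrt(2π N) · (N/e)^N,
  (9N)! ~ sqrt(2π·9N) · (9N/e)^(9N).
The exponential factors combine to (10N)^(10N) / (N^N · (9N)^(9N)) = 10^(10N)/9^(9N) = (10^10/9^9)^N = (10000000000/387420489)^N.
The square-root prefactors combine to sqrt(2π·10N) / (sqrt(2π N)·sqrt(2π·9N)) = sqrt(10 / (2π·9·N)) = sqrt(5/(9π·29n)).
Substituting N = 29n: C(290n, 29n) ~ (10000000000/387420489)^(29n) · sqrt(5/(9π·29n)).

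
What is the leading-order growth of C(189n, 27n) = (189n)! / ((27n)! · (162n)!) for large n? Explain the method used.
C(189n, 27n) ~ (823543/46656)^(27n) · sqrt(7/(12π·27n))

Write N = 27n. Apply Stirling to each factorial:
  (7N)! ~ sqrt(2π·7N) · (7N/e)^(7N),
  N! ~ sqrt(2π N) · (N/e)^N,
  (6N)! ~ sqrt(2π·6N) · (6N/e)^(6N).
The exponential factors combine to (7N)^(7N) / (N^N · (6N)^(6N)) = 7^(7N)/6^(6N) = (7^7/6^6)^N = (823543/46656)^N.
The square-root prefactors combine to sqrt(2π·7N) / (sqrt(2π N)·sqrt(2π·6N)) = sqrt(7 / (2π·6·N)) = sqrt(7/(12π·27n)).
Substituting N = 27n: C(189n, 27n) ~ (823543/46656)^(27n) · sqrt(7/(12π·27n)).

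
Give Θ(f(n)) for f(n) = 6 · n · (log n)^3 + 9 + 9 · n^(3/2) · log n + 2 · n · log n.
f(n) ∈ Θ(n^(3/2) · log n)

Compare the terms by growth order. For large n, n^a · (log n)^b dominates n^a' · (log n)^b' iff a > a', or (a = a' and b > b'). Ranking the 4 terms shows the dominant one is 9 · n^(3/2) · log n. Hence f(n) ∈ Θ(n^(3/2) · log n).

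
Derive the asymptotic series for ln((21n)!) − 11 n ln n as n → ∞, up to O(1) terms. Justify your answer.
ln((21n)!) − 11 n ln n = 10 n ln n + 21(ln 21 − 1) n + (1/2) ln(2π·21n) + O(1/n)

Stirling: ln((21n)!) = 21n ln(21n) − 21n + (1/2) ln(2π·21n) + O(1/n).
Expand 21n ln(21n) = 21n (ln n + ln 21) = 21n ln n + 21n ln 21.
Subtract 11n ln n: leading term is (21 − 11) n ln n = 10 n ln n. The next term is 21n ln 21 − 21n = 21(ln 21 − 1) n. Then the (1/2) ln(2π·21n) correction.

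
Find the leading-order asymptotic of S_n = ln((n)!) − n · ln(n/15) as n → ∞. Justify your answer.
S_n ~ n · (ln 15 − 1) + O(ln n)

Stirling: ln((n)!) = n ln(n) − n + O(ln n).
  S_n = n ln(n) − n − n ln(n/15) + O(ln n)
      = n ln(n) − n ln n + n ln 15 − n + O(ln n)
      = n ln 15 − n + O(ln n)
      = n (ln 15 − 1) + O(ln n).
Numerically ln(15) − 1 ≈ 1.7081.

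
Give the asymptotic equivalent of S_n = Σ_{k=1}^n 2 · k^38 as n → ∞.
S_n ~ 2 · n^39 / 39

By integral comparison (Euler-Maclaurin), Σ_{k=1}^n 2 · k^38 = 2 · ∫_0^n x^38 dx + O(n^38) = 2 · n^39/39 + O(n^38). (Equivalently, Faulhaber's formula gives the same leading term.)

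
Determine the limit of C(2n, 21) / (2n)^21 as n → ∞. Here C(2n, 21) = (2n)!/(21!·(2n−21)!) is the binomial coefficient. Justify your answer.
lim = 1/21! = 1/51090942171709440000

With N = 2n → ∞: C(N, 21) / N^21 = [N(N−1)…(N−20)] / (21! · N^21) = (1/21!) · 1 · (1 − 1/(2n)) · … · (1 − 20/(2n)). Each factor → 1 as N → ∞, so the limit is 1/21! = 1/51090942171709440000.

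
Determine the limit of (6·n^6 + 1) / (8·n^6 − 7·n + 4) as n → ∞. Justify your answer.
lim = 6/8 = 3/4

For large n the leading n^6 terms dominate both numerator and denominator. Dividing top and bottom by n^6, every other term tends to 0, leaving 6/8 = 3/4.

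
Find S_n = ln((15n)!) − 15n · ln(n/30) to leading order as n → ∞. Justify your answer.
S_n ~ 15n · (ln 450 − 1) + O(ln n)

Stirling: ln((15n)!) = 15n ln(15n) − 15n + O(ln n).
  S_n = 15n ln(15n) − 15n − 15n ln(n/30) + O(ln n)
      = 15n ln(15n) − 15n ln n + 15n ln 30 − 15n + O(ln n)
      = 15n ln 15 + 15n ln 30 − 15n + O(ln n)
      = 15n (ln 450 − 1) + O(ln n).
Numerically ln(450) − 1 ≈ 5.1092.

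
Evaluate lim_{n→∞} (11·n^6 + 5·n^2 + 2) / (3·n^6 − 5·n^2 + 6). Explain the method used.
lim = 11/3

For large n the leading n^6 terms dominate both numerator and denominator. Dividing top and bottom by n^6, every other term tends to 0, leaving 11/3.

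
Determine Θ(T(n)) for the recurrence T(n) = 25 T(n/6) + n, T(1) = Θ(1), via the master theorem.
T(n) = Θ(n^(log_6 25))

Master theorem: compare f(n) = n to n^(log_6 25) where log_6 25 ≈ 1.796. Since 1 < log_6 25, we have f(n) = O(n^(log_6 25 − ε)) for some ε > 0 — Case 1. Hence T(n) = Θ(n^(log_6 25)).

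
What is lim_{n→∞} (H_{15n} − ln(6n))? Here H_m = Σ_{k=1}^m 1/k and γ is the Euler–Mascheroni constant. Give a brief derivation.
lim = ln(5/2) + γ

By Euler-Maclaurin, H_m = ln m + γ + O(1/m). So
  H_{15n} − ln(6n) = ln(15n) + γ − ln(6n) + O(1/n)
                       = ln(15/6) + γ + O(1/n).
Hence the limit is ln(15/6) + γ (= ln(5/2)).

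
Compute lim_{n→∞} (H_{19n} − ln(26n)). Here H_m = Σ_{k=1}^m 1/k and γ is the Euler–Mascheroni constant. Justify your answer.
lim = ln(19/26) + γ

By Euler-Maclaurin, H_m = ln m + γ + O(1/m). So
  H_{19n} − ln(26n) = ln(19n) + γ − ln(26n) + O(1/n)
                       = ln(19/26) + γ + O(1/n).
Hence the limit is ln(19/26) + γ.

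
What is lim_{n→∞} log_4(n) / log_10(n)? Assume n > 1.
lim = ln(10) / ln(4) = log_4(10)

Change of base: log_4(n) = ln n / ln 4 and log_10(n) = ln n / ln 10. The ratio is (ln n / ln 4) · (ln 10 / ln n) = ln 10 / ln 4, a constant independent of n. So the limit is ln 10 / ln 4 = log_4(10).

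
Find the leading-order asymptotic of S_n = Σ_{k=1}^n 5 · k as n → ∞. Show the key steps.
S_n ~ 5 · n^2 / 2

By integral comparison (Euler-Maclaurin), Σ_{k=1}^n 5 · k = 5 · ∫_0^n x^1 dx + O(n) = 5 · n^2/2 + O(n). (Equivalently, Faulhaber's formula gives the same leading term.)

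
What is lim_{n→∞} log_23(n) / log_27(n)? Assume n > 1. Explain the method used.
lim = ln(27) / ln(23) = log_23(27)

Change of base: log_23(n) = ln n / ln 23 and log_27(n) = ln n / ln 27. The ratio is (ln n / ln 23) · (ln 27 / ln n) = ln 27 / ln 23, a constant independent of n. So the limit is ln 27 / ln 23 = log_23(27).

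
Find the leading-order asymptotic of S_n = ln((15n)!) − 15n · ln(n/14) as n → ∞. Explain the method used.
S_n ~ 15n · (ln 210 − 1) + O(ln n)

Stirling: ln((15n)!) = 15n ln(15n) − 15n + O(ln n).
  S_n = 15n ln(15n) − 15n − 15n ln(n/14) + O(ln n)
      = 15n ln(15n) − 15n ln n + 15n ln 14 − 15n + O(ln n)
      = 15n ln 15 + 15n ln 14 − 15n + O(ln n)
      = 15n (ln 210 − 1) + O(ln n).
Numerically ln(210) − 1 ≈ 4.3471.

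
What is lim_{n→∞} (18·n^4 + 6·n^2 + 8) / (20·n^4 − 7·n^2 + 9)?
lim = 18/20 = 9/10

For large n the leading n^4 terms dominate both numerator and denominator. Dividing top and bottom by n^4, every other term tends to 0, leaving 18/20 = 9/10.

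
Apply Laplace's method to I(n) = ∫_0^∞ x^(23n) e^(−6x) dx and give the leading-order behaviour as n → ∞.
I(n) ~ (sqrt(2π·23n) / 6) · (23n/(6e))^(23n)

Write the integrand as exp(23n ln x − 6x) and set f(x) = 23n ln x − 6x. Then f'(x) = 23n/x − 6 = 0 at x* = 23n/6, and f''(x*) = −23n/x*^2 = −6^2/(23n). Laplace's method (interior maximum) gives
  I(n) ~ e^(f(x*)) · sqrt(2π / |f''(x*)|)
        = exp(23n ln(23n/6) − 23n) · sqrt(2π · 23n / 6^2)
        = (23n/6)^(23n) e^(−23n) · sqrt(2π·23n) / 6
        = (sqrt(2π·23n) / 6) · (23n/(6e))^(23n).
This matches Γ(23n+1)/6^(23n+1) with Stirling applied to Γ.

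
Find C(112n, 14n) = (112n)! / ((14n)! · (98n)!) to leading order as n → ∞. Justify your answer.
C(112n, 14n) ~ (16777216/823543)^(14n) · sqrt(4/(7π·14n))

Write N = 14n. Apply Stirling to each factorial:
  (8N)! ~ sqrt(2π·8N) · (8N/e)^(8N),
  N! ~ sqrt(2π N) · (N/e)^N,
  (7N)! ~ sqrt(2π·7N) · (7N/e)^(7N).
The exponential factors combine to (8N)^(8N) / (N^N · (7N)^(7N)) = 8^(8N)/7^(7N) = (8^8/7^7)^N = (16777216/823543)^N.
The square-root prefactors combine to sqrt(2π·8N) / (sqrt(2π N)·sqrt(2π·7N)) = sqrt(8 / (2π·7·N)) = sqrt(4/(7π·14n)).
Substituting N = 14n: C(112n, 14n) ~ (16777216/823543)^(14n) · sqrt(4/(7π·14n)).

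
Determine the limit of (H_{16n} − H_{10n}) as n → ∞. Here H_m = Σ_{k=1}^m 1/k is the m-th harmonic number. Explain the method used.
lim = ln(16/10) = ln(8/5)

Euler-Maclaurin gives H_m = ln m + γ + 1/(2m) + O(1/m^2). The γ and O(1/m) terms cancel in the difference:
  H_{16n} − H_{10n} = ln(16n) − ln(10n) + O(1/n) = ln(16/10) + O(1/n).
Hence the limit is ln(16/10) = ln(8/5).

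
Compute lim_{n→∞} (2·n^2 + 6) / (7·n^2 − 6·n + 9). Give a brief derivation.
lim = 2/7

For large n the leading n^2 terms dominate both numerator and denominator. Dividing top and bottom by n^2, every other term tends to 0, leaving 2/7.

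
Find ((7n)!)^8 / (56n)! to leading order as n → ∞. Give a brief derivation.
((7n)!)^8/(56n)! ~ ((2π·7n)^(7/2) / sqrt(8)) · 8^(−8·7n)  →  0

Write N = 7n. Stirling: N! ~ sqrt(2π N)(N/e)^N and (8N)! ~ sqrt(2π·8N)·(8N/e)^(8N).
  (N!)^8/(8N)! ~ (2π N)^(8/2) (N/e)^(8N) / [sqrt(2π·8N) (8N/e)^(8N)]
     = (2π N)^(8/2) / sqrt(2π·8N) · (N/(8N))^(8N)
     = (2π N)^((8−1)/2) / sqrt(8) · 8^(−8N).
Since 8^8 > 1, the factor 8^(−8N) decays exponentially, so the ratio → 0. Substituting N = 7n gives the stated form.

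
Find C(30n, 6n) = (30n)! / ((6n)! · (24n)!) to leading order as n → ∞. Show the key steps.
C(30n, 6n) ~ (3125/256)^(6n) · sqrt(5/(8π·6n))

Write N = 6n. Apply Stirling to each factorial:
  (5N)! ~ sqrt(2π·5N) · (5N/e)^(5N),
  N! ~ sqrt(2π N) · (N/e)^N,
  (4N)! ~ sqrt(2π·4N) · (4N/e)^(4N).
The exponential factors combine to (5N)^(5N) / (N^N · (4N)^(4N)) = 5^(5N)/4^(4N) = (5^5/4^4)^N = (3125/256)^N.
The square-root prefactors combine to sqrt(2π·5N) / (sqrt(2π N)·sqrt(2π·4N)) = sqrt(5 / (2π·4·N)) = sqrt(5/(8π·6n)).
Substituting N = 6n: C(30n, 6n) ~ (3125/256)^(6n) · sqrt(5/(8π·6n)).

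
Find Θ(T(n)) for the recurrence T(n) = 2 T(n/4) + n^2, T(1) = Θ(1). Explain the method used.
T(n) = Θ(n^2)

log_4 2 ≈ 0.500. f(n) = n^2 dominates n^(log_4 2) since 2 > 0.500, and the regularity condition a·f(n/b) = 2·(n/4)^2 = (2/16)·n^2 ≤ c·f(n) holds with c = 2/16 ≈ 0.125 < 1. So this is Case 3: T(n) = Θ(f(n)) = Θ(n^2).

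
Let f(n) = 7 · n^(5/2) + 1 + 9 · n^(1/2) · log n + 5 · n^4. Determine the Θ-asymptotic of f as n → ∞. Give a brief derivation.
f(n) ∈ Θ(n^4)

Compare the terms by growth order. For large n, n^a · (log n)^b dominates n^a' · (log n)^b' iff a > a', or (a = a' and b > b'). Ranking the 4 terms shows the dominant one is 5 · n^4. Hence f(n) ∈ Θ(n^4).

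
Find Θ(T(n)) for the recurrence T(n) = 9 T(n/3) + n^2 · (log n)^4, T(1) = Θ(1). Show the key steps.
T(n) = Θ(n^2 · (log n)^5)

Here log_3 9 = 2 and f(n) = n^2 · (log n)^4 = Θ(n^(log_3 9) · (log n)^4). This is the extended Case 2 of the master theorem (f matches the critical exponent up to log factors), giving T(n) = Θ(n^(log_3 9) · (log n)^(4+1)) = Θ(n^2 · (log n)^5).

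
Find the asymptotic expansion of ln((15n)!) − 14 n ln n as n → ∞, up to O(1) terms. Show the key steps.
ln((15n)!) − 14 n ln n = n ln n + 15(ln 15 − 1) n + (1/2) ln(2π·15n) + O(1/n)

Stirling: ln((15n)!) = 15n ln(15n) − 15n + (1/2) ln(2π·15n) + O(1/n).
Expand 15n ln(15n) = 15n (ln n + ln 15) = 15n ln n + 15n ln 15.
Subtract 14n ln n: leading term is (15 − 14) n ln n = n ln n. The next term is 15n ln 15 − 15n = 15(ln 15 − 1) n. Then the (1/2) ln(2π·15n) correction.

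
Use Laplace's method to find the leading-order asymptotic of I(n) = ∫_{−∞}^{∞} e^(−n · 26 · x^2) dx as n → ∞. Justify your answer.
I(n) = sqrt(π/(26n))

Here φ(x) = 26 · x^2 has its unique minimum at x* = 0 with φ(x*) = 0 and φ''(x*) = 52. Laplace's method gives
  I(n) ~ e^(−n φ(x*)) · sqrt(2π / (n · φ''(x*))) = sqrt(2π / (52n)) = sqrt(π/(26n)).
This is exact: substituting u = (x − 0)·sqrt(26n) gives I(n) = (1/sqrt(26n)) ∫_{−∞}^{∞} e^(−u^2) du = sqrt(π/(26n)).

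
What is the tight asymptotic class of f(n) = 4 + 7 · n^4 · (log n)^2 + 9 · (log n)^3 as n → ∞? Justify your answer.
f(n) ∈ Θ(n^4 · (log n)^2)

Compare the terms by growth order. For large n, n^a · (log n)^b dominates n^a' · (log n)^b' iff a > a', or (a = a' and b > b'). Ranking the 3 terms shows the dominant one is 7 · n^4 · (log n)^2. Hence f(n) ∈ Θ(n^4 · (log n)^2).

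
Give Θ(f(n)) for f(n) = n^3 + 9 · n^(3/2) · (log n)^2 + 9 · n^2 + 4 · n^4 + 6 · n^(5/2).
f(n) ∈ Θ(n^4)

Compare the terms by growth order. For large n, n^a · (log n)^b dominates n^a' · (log n)^b' iff a > a', or (a = a' and b > b'). Ranking the 5 terms shows the dominant one is 4 · n^4. Hence f(n) ∈ Θ(n^4).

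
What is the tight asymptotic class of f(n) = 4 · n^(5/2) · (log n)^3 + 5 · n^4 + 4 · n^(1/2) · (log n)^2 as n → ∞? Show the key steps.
f(n) ∈ Θ(n^4)

Compare the terms by growth order. For large n, n^a · (log n)^b dominates n^a' · (log n)^b' iff a > a', or (a = a' and b > b'). Ranking the 3 terms shows the dominant one is 5 · n^4. Hence f(n) ∈ Θ(n^4).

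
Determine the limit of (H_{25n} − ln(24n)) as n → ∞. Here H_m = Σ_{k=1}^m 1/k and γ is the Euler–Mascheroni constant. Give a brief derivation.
lim = ln(25/24) + γ

By Euler-Maclaurin, H_m = ln m + γ + O(1/m). So
  H_{25n} − ln(24n) = ln(25n) + γ − ln(24n) + O(1/n)
                       = ln(25/24) + γ + O(1/n).
Hence the limit is ln(25/24) + γ.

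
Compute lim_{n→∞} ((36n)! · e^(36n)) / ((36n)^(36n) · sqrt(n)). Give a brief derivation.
lim = sqrt(2π·36)

Stirling: (36n)! ~ sqrt(2π·36n) · (36n/e)^(36n). Hence
  (36n)! · e^(36n) / (36n)^(36n) ~ sqrt(2π·36n).
Dividing by sqrt(n): sqrt(2π·36n) / sqrt(n) = sqrt(2π·36) · n^((1−1)/2), so the limit is sqrt(2π·36).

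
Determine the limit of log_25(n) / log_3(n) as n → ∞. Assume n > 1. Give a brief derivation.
lim = ln(3) / ln(25) = log_25(3)

Change of base: log_25(n) = ln n / ln 25 and log_3(n) = ln n / ln 3. The ratio is (ln n / ln 25) · (ln 3 / ln n) = ln 3 / ln 25, a constant independent of n. So the limit is ln 3 / ln 25 = log_25(3).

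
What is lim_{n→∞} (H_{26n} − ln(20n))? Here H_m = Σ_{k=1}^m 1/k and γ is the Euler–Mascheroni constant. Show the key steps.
lim = ln(13/10) + γ

By Euler-Maclaurin, H_m = ln m + γ + O(1/m). So
  H_{26n} − ln(20n) = ln(26n) + γ − ln(20n) + O(1/n)
                       = ln(26/20) + γ + O(1/n).
Hence the limit is ln(26/20) + γ (= ln(13/10)).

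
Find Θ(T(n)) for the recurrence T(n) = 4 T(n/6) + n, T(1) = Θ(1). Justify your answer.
T(n) = Θ(n)

log_6 4 ≈ 0.774. f(n) = n dominates n^(log_6 4) since 1 > 0.774, and the regularity condition a·f(n/b) = 4·(n/6)^1 = (4/6)·n ≤ c·f(n) holds with c = 4/6 ≈ 0.667 < 1. So this is Case 3: T(n) = Θ(f(n)) = Θ(n).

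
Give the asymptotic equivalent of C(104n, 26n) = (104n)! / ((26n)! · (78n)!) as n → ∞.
C(104n, 26n) ~ (256/27)^(26n) · sqrt(2/(3π·26n))

Write N = 26n. Apply Stirling to each factorial:
  (4N)! ~ sqrt(2π·4N) · (4N/e)^(4N),
  N! ~ sqrt(2π N) · (N/e)^N,
  (3N)! ~ sqrt(2π·3N) · (3N/e)^(3N).
The exponential factors combine to (4N)^(4N) / (N^N · (3N)^(3N)) = 4^(4N)/3^(3N) = (4^4/3^3)^N = (256/27)^N.
The square-root prefactors combine to sqrt(2π·4N) / (sqrt(2π N)·sqrt(2π·3N)) = sqrt(4 / (2π·3·N)) = sqrt(2/(3π·26n)).
Substituting N = 26n: C(104n, 26n) ~ (256/27)^(26n) · sqrt(2/(3π·26n)).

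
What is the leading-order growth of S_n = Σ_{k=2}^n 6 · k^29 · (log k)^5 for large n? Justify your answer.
S_n ~ n^30 · (log n)^5 / 5

By integral comparison, S_n = ∫_1^n 6 · x^29 · (log x)^5 dx + O(n^29 · (log n)^5). For the integral, the leading term of ∫_1^n x^29 (log x)^5 dx is n^30/30 · (log n)^5 (by repeated integration by parts; each step lowers the log-exponent and produces a relatively O(1/log n) correction). Hence S_n ~ n^30 · (log n)^5 / 5.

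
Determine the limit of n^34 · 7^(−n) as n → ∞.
lim = 0

Exponentials with base > 1 dominate every fixed polynomial: for any fixed c, n^c / 7^n → 0 as n → ∞ (e.g. by the ratio test, or by writing 7^n = e^(n ln 7) and noting e^(n ln 7) / n^c → ∞). Hence n^34 · 7^(−n) = n^34 / 7^n → 0.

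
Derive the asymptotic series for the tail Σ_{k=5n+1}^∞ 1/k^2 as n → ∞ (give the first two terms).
Σ_{k>5n} 1/k^2 = 1/(1 · (5n)) − 1/(2 · (5n)^2) + O(1/(5n)^3)

Compare to the integral: ∫_{5n}^∞ x^(−2) dx = [−x^(−1)/1]_{5n}^∞ = 1/((2−1)·(5n)). The Euler-Maclaurin correction adds −f(5n)/2 = −1/(2·(5n)^2). Euler-Maclaurin then gives
  Σ_{k>5n} 1/k^2 = ∫_{5n}^∞ dx/x^2 − 1/(2·(5n)^2) + O(1/(5n)^3).
(Equivalently this is ζ(2) − Σ_{k≤5n} 1/k^2.)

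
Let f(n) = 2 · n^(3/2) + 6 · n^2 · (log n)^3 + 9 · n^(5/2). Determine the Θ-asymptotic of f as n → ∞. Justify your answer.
f(n) ∈ Θ(n^(5/2))

Compare the terms by growth order. For large n, n^a · (log n)^b dominates n^a' · (log n)^b' iff a > a', or (a = a' and b > b'). Ranking the 3 terms shows the dominant one is 9 · n^(5/2). Hence f(n) ∈ Θ(n^(5/2)).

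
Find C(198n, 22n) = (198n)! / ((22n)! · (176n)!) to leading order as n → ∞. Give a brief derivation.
C(198n, 22n) ~ (387420489/16777216)^(22n) · sqrt(9/(16π·22n))

Write N = 22n. Apply Stirling to each factorial:
  (9N)! ~ sqrt(2π·9N) · (9N/e)^(9N),
  N! ~ sqrt(2π N) · (N/e)^N,
  (8N)! ~ sqrt(2π·8N) · (8N/e)^(8N).
The exponential factors combine to (9N)^(9N) / (N^N · (8N)^(8N)) = 9^(9N)/8^(8N) = (9^9/8^8)^N = (387420489/16777216)^N.
The square-root prefactors combine to sqrt(2π·9N) / (sqrt(2π N)·sqrt(2π·8N)) = sqrt(9 / (2π·8·N)) = sqrt(9/(16π·22n)).
Substituting N = 22n: C(198n, 22n) ~ (387420489/16777216)^(22n) · sqrt(9/(16π·22n)).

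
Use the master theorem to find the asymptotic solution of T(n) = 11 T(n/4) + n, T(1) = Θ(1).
T(n) = Θ(n^(log_4 11))

Master theorem: compare f(n) = n to n^(log_4 11) where log_4 11 ≈ 1.730. Since 1 < log_4 11, we have f(n) = O(n^(log_4 11 − ε)) for some ε > 0 — Case 1. Hence T(n) = Θ(n^(log_4 11)).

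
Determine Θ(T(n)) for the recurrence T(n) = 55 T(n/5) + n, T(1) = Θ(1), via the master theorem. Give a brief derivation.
T(n) = Θ(n^(log_5 55))

Master theorem: compare f(n) = n to n^(log_5 55) where log_5 55 ≈ 2.490. Since 1 < log_5 55, we have f(n) = O(n^(log_5 55 − ε)) for some ε > 0 — Case 1. Hence T(n) = Θ(n^(log_5 55)).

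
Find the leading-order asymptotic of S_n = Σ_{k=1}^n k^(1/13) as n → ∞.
S_n ~ (13/14) · n^(14/13)

Integral comparison: Σ_{k=1}^n k^(1/13) = ∫_0^n x^(1/13) dx + O(n^(1/13)). The integral is n^(1 + 1/13) / (1 + 1/13) = n^((1+13)/13) / ((1+13)/13) = (13/14) · n^(14/13).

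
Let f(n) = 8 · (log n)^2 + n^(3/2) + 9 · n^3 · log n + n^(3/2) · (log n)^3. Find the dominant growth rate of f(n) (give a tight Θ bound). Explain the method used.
f(n) ∈ Θ(n^3 · log n)

Compare the terms by growth order. For large n, n^a · (log n)^b dominates n^a' · (log n)^b' iff a > a', or (a = a' and b > b'). Ranking the 4 terms shows the dominant one is 9 · n^3 · log n. Hence f(n) ∈ Θ(n^3 · log n).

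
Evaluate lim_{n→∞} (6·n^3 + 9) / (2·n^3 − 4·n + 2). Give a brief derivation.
lim = 6/2 = 3

For large n the leading n^3 terms dominate both numerator and denominator. Dividing top and bottom by n^3, every other term tends to 0, leaving 6/2 = 3.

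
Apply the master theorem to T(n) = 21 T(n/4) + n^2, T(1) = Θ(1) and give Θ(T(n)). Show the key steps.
T(n) = Θ(n^(log_4 21))

Master theorem: compare f(n) = n^2 to n^(log_4 21) where log_4 21 ≈ 2.196. Since 2 < log_4 21, we have f(n) = O(n^(log_4 21 − ε)) for some ε > 0 — Case 1. Hence T(n) = Θ(n^(log_4 21)).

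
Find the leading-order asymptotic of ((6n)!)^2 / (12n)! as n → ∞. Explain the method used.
((6n)!)^2/(12n)! ~ ((2π·6n)^(1/2) / sqrt(2)) · 2^(−2·6n)  →  0

Write N = 6n. Stirling: N! ~ sqrt(2π N)(N/e)^N and (2N)! ~ sqrt(2π·2N)·(2N/e)^(2N).
  (N!)^2/(2N)! ~ (2π N)^(2/2) (N/e)^(2N) / [sqrt(2π·2N) (2N/e)^(2N)]
     = (2π N)^(2/2) / sqrt(2π·2N) · (N/(2N))^(2N)
     = (2π N)^((2−1)/2) / sqrt(2) · 2^(−2N).
Since 2^2 > 1, the factor 2^(−2N) decays exponentially, so the ratio → 0. Substituting N = 6n gives the stated form.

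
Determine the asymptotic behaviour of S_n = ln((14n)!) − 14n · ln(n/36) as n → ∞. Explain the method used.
S_n ~ 14n · (ln 504 − 1) + O(ln n)

Stirling: ln((14n)!) = 14n ln(14n) − 14n + O(ln n).
  S_n = 14n ln(14n) − 14n − 14n ln(n/36) + O(ln n)
      = 14n ln(14n) − 14n ln n + 14n ln 36 − 14n + O(ln n)
      = 14n ln 14 + 14n ln 36 − 14n + O(ln n)
      = 14n (ln 504 − 1) + O(ln n).
Numerically ln(504) − 1 ≈ 5.2226.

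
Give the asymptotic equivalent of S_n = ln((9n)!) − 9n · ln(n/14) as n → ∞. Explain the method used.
S_n ~ 9n · (ln 126 − 1) + O(ln n)

Stirling: ln((9n)!) = 9n ln(9n) − 9n + O(ln n).
  S_n = 9n ln(9n) − 9n − 9n ln(n/14) + O(ln n)
      = 9n ln(9n) − 9n ln n + 9n ln 14 − 9n + O(ln n)
      = 9n ln 9 + 9n ln 14 − 9n + O(ln n)
      = 9n (ln 126 − 1) + O(ln n).
Numerically ln(126) − 1 ≈ 3.8363.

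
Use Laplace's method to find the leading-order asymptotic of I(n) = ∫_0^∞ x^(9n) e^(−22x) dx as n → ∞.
I(n) ~ (sqrt(2π·9n) / 22) · (9n/(22e))^(9n)

Write the integrand as exp(9n ln x − 22x) and set f(x) = 9n ln x − 22x. Then f'(x) = 9n/x − 22 = 0 at x* = 9n/22, and f''(x*) = −9n/x*^2 = −22^2/(9n). Laplace's method (interior maximum) gives
  I(n) ~ e^(f(x*)) · sqrt(2π / |f''(x*)|)
        = exp(9n ln(9n/22) − 9n) · sqrt(2π · 9n / 22^2)
        = (9n/22)^(9n) e^(−9n) · sqrt(2π·9n) / 22
        = (sqrt(2π·9n) / 22) · (9n/(22e))^(9n).
This matches Γ(9n+1)/22^(9n+1) with Stirling applied to Γ.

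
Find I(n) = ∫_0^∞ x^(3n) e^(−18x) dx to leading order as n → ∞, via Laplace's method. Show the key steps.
I(n) ~ (sqrt(2π·3n) / 18) · (3n/(18e))^(3n)

Write the integrand as exp(3n ln x − 18x) and set f(x) = 3n ln x − 18x. Then f'(x) = 3n/x − 18 = 0 at x* = 3n/18, and f''(x*) = −3n/x*^2 = −18^2/(3n). Laplace's method (interior maximum) gives
  I(n) ~ e^(f(x*)) · sqrt(2π / |f''(x*)|)
        = exp(3n ln(3n/18) − 3n) · sqrt(2π · 3n / 18^2)
        = (3n/18)^(3n) e^(−3n) · sqrt(2π·3n) / 18
        = (sqrt(2π·3n) / 18) · (3n/(18e))^(3n).
This matches Γ(3n+1)/18^(3n+1) with Stirling applied to Γ.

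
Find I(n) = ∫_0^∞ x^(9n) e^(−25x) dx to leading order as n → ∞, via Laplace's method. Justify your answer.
I(n) ~ (sqrt(2π·9n) / 25) · (9n/(25e))^(9n)

Write the integrand as exp(9n ln x − 25x) and set f(x) = 9n ln x − 25x. Then f'(x) = 9n/x − 25 = 0 at x* = 9n/25, and f''(x*) = −9n/x*^2 = −25^2/(9n). Laplace's method (interior maximum) gives
  I(n) ~ e^(f(x*)) · sqrt(2π / |f''(x*)|)
        = exp(9n ln(9n/25) − 9n) · sqrt(2π · 9n / 25^2)
        = (9n/25)^(9n) e^(−9n) · sqrt(2π·9n) / 25
        = (sqrt(2π·9n) / 25) · (9n/(25e))^(9n).
This matches Γ(9n+1)/25^(9n+1) with Stirling applied to Γ.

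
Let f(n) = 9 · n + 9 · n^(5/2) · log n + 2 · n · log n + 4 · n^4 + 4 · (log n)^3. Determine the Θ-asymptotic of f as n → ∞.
f(n) ∈ Θ(n^4)

Compare the terms by growth order. For large n, n^a · (log n)^b dominates n^a' · (log n)^b' iff a > a', or (a = a' and b > b'). Ranking the 5 terms shows the dominant one is 4 · n^4. Hence f(n) ∈ Θ(n^4).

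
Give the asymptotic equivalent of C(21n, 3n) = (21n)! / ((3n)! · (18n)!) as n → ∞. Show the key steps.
C(21n, 3n) ~ (823543/46656)^(3n) · sqrt(7/(12π·3n))

Write N = 3n. Apply Stirling to each factorial:
  (7N)! ~ sqrt(2π·7N) · (7N/e)^(7N),
  N! ~ sqrt(2π N) · (N/e)^N,
  (6N)! ~ sqrt(2π·6N) · (6N/e)^(6N).
The exponential factors combine to (7N)^(7N) / (N^N · (6N)^(6N)) = 7^(7N)/6^(6N) = (7^7/6^6)^N = (823543/46656)^N.
The square-root prefactors combine to sqrt(2π·7N) / (sqrt(2π N)·sqrt(2π·6N)) = sqrt(7 / (2π·6·N)) = sqrt(7/(12π·3n)).
Substituting N = 3n: C(21n, 3n) ~ (823543/46656)^(3n) · sqrt(7/(12π·3n)).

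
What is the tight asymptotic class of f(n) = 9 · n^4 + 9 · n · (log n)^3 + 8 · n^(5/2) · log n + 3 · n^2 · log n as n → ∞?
f(n) ∈ Θ(n^4)

Compare the terms by growth order. For large n, n^a · (log n)^b dominates n^a' · (log n)^b' iff a > a', or (a = a' and b > b'). Ranking the 4 terms shows the dominant one is 9 · n^4. Hence f(n) ∈ Θ(n^4).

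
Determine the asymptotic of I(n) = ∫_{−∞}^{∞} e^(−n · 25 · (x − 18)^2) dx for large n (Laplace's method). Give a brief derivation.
I(n) = sqrt(π/(25n))

Here φ(x) = 25 · (x − 18)^2 has its unique minimum at x* = 18 with φ(x*) = 0 and φ''(x*) = 50. Laplace's method gives
  I(n) ~ e^(−n φ(x*)) · sqrt(2π / (n · φ''(x*))) = sqrt(2π / (50n)) = sqrt(π/(25n)).
This is exact: substituting u = (x − 18)·sqrt(25n) gives I(n) = (1/sqrt(25n)) ∫_{−∞}^{∞} e^(−u^2) du = sqrt(π/(25n)).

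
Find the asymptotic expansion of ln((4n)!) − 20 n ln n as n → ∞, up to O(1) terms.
ln((4n)!) − 20 n ln n = −16 n ln n + 4(ln 4 − 1) n + (1/2) ln(2π·4n) + O(1/n)

Stirling: ln((4n)!) = 4n ln(4n) − 4n + (1/2) ln(2π·4n) + O(1/n).
Expand 4n ln(4n) = 4n (ln n + ln 4) = 4n ln n + 4n ln 4.
Subtract 20n ln n: leading term is (4 − 20) n ln n = −16 n ln n. The next term is 4n ln 4 − 4n = 4(ln 4 − 1) n. Then the (1/2) ln(2π·4n) correction.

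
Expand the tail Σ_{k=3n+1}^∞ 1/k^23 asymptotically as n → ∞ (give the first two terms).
Σ_{k>3n} 1/k^23 = 1/(22 · (3n)^22) − 1/(2 · (3n)^23) + O(1/(3n)^24)

Compare to the integral: ∫_{3n}^∞ x^(−23) dx = [−x^(−22)/22]_{3n}^∞ = 1/((23−1)·(3n)^22). The Euler-Maclaurin correction adds −f(3n)/2 = −1/(2·(3n)^23). Euler-Maclaurin then gives
  Σ_{k>3n} 1/k^23 = ∫_{3n}^∞ dx/x^23 − 1/(2·(3n)^23) + O(1/(3n)^24).
(Equivalently this is ζ(23) − Σ_{k≤3n} 1/k^23.)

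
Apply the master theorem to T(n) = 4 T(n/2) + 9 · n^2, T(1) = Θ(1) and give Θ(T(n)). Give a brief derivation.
T(n) = Θ(n^2 log n)

log_2 4 = 2, and f(n) = 9 · n^2 = Θ(n^(log_2 4)). This is Case 2 of the master theorem: T(n) = Θ(f(n) · log n) = Θ(n^2 log n).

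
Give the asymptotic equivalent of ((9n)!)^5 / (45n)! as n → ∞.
((9n)!)^5/(45n)! ~ ((2π·9n)^(4/2) / sqrt(5)) · 5^(−5·9n)  →  0

Write N = 9n. Stirling: N! ~ sqrt(2π N)(N/e)^N and (5N)! ~ sqrt(2π·5N)·(5N/e)^(5N).
  (N!)^5/(5N)! ~ (2π N)^(5/2) (N/e)^(5N) / [sqrt(2π·5N) (5N/e)^(5N)]
     = (2π N)^(5/2) / sqrt(2π·5N) · (N/(5N))^(5N)
     = (2π N)^((5−1)/2) / sqrt(5) · 5^(−5N).
Since 5^5 > 1, the factor 5^(−5N) decays exponentially, so the ratio → 0. Substituting N = 9n gives the stated form.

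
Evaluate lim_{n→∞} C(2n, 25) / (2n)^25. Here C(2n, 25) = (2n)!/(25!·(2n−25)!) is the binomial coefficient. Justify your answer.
lim = 1/25! = 1/15511210043330985984000000

With N = 2n → ∞: C(N, 25) / N^25 = [N(N−1)…(N−24)] / (25! · N^25) = (1/25!) · 1 · (1 − 1/(2n)) · … · (1 − 24/(2n)). Each factor → 1 as N → ∞, so the limit is 1/25! = 1/15511210043330985984000000.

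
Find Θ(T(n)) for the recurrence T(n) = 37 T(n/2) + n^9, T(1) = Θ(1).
T(n) = Θ(n^9)

log_2 37 ≈ 5.209. f(n) = n^9 dominates n^(log_2 37) since 9 > 5.209, and the regularity condition a·f(n/b) = 37·(n/2)^9 = (37/512)·n^9 ≤ c·f(n) holds with c = 37/512 ≈ 0.0723 < 1. So this is Case 3: T(n) = Θ(f(n)) = Θ(n^9).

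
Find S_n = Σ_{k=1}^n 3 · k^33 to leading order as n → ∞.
S_n ~ 3 · n^34 / 34

By integral comparison (Euler-Maclaurin), Σ_{k=1}^n 3 · k^33 = 3 · ∫_0^n x^33 dx + O(n^33) = 3 · n^34/34 + O(n^33). (Equivalently, Faulhaber's formula gives the same leading term.)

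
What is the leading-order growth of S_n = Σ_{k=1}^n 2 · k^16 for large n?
S_n ~ 2 · n^17 / 17

By integral comparison (Euler-Maclaurin), Σ_{k=1}^n 2 · k^16 = 2 · ∫_0^n x^16 dx + O(n^16) = 2 · n^17/17 + O(n^16). (Equivalently, Faulhaber's formula gives the same leading term.)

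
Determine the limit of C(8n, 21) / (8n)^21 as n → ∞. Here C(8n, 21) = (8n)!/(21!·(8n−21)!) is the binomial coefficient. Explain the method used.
lim = 1/21! = 1/51090942171709440000

With N = 8n → ∞: C(N, 21) / N^21 = [N(N−1)…(N−20)] / (21! · N^21) = (1/21!) · 1 · (1 − 1/(8n)) · … · (1 − 20/(8n)). Each factor → 1 as N → ∞, so the limit is 1/21! = 1/51090942171709440000.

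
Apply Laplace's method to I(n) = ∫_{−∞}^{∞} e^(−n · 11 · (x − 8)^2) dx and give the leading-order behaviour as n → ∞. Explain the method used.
I(n) = sqrt(π/(11n))

Here φ(x) = 11 · (x − 8)^2 has its unique minimum at x* = 8 with φ(x*) = 0 and φ''(x*) = 22. Laplace's method gives
  I(n) ~ e^(−n φ(x*)) · sqrt(2π / (n · φ''(x*))) = sqrt(2π / (22n)) = sqrt(π/(11n)).
This is exact: substituting u = (x − 8)·sqrt(11n) gives I(n) = (1/sqrt(11n)) ∫_{−∞}^{∞} e^(−u^2) du = sqrt(π/(11n)).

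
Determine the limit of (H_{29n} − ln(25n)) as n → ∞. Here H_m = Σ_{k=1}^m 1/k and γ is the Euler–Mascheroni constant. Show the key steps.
lim = ln(29/25) + γ

By Euler-Maclaurin, H_m = ln m + γ + O(1/m). So
  H_{29n} − ln(25n) = ln(29n) + γ − ln(25n) + O(1/n)
                       = ln(29/25) + γ + O(1/n).
Hence the limit is ln(29/25) + γ.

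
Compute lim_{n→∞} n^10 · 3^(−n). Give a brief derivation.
lim = 0

Exponentials with base > 1 dominate every fixed polynomial: for any fixed c, n^c / 3^n → 0 as n → ∞ (e.g. by the ratio test, or by writing 3^n = e^(n ln 3) and noting e^(n ln 3) / n^c → ∞). Hence n^10 · 3^(−n) = n^10 / 3^n → 0.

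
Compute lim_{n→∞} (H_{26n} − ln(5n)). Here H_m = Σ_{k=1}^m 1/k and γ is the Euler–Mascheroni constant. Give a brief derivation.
lim = ln(26/5) + γ

By Euler-Maclaurin, H_m = ln m + γ + O(1/m). So
  H_{26n} − ln(5n) = ln(26n) + γ − ln(5n) + O(1/n)
                       = ln(26/5) + γ + O(1/n).
Hence the limit is ln(26/5) + γ.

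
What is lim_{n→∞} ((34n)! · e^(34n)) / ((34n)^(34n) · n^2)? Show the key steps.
lim = 0

Stirling: (34n)! ~ sqrt(2π·34n) · (34n/e)^(34n). Hence
  (34n)! · e^(34n) / (34n)^(34n) ~ sqrt(2π·34n).
Dividing by n^2: sqrt(2π·34n) / n^2 = sqrt(2π·34) · n^((1−4)/2), so the expression behaves like sqrt(2π·34) · n^((1−4)/2) → 0.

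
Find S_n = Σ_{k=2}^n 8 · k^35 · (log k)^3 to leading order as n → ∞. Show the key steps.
S_n ~ 2 · n^36 · (log n)^3 / 9

By integral comparison, S_n = ∫_1^n 8 · x^35 · (log x)^3 dx + O(n^35 · (log n)^3). For the integral, the leading term of ∫_1^n x^35 (log x)^3 dx is n^36/36 · (log n)^3 (by repeated integration by parts; each step lowers the log-exponent and produces a relatively O(1/log n) correction). Hence S_n ~ 2 · n^36 · (log n)^3 / 9.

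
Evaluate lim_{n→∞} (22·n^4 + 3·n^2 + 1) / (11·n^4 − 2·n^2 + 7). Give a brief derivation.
lim = 22/11 = 2

For large n the leading n^4 terms dominate both numerator and denominator. Dividing top and bottom by n^4, every other term tends to 0, leaving 22/11 = 2.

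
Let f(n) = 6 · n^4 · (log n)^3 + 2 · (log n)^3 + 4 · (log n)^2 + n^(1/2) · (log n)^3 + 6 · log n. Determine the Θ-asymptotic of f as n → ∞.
f(n) ∈ Θ(n^4 · (log n)^3)

Compare the terms by growth order. For large n, n^a · (log n)^b dominates n^a' · (log n)^b' iff a > a', or (a = a' and b > b'). Ranking the 5 terms shows the dominant one is 6 · n^4 · (log n)^3. Hence f(n) ∈ Θ(n^4 · (log n)^3).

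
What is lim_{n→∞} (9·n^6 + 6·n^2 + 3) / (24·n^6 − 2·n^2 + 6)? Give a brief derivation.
lim = 9/24 = 3/8

For large n the leading n^6 terms dominate both numerator and denominator. Dividing top and bottom by n^6, every other term tends to 0, leaving 9/24 = 3/8.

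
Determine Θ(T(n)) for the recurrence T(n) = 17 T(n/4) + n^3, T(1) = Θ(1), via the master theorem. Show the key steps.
T(n) = Θ(n^3)

log_4 17 ≈ 2.044. f(n) = n^3 dominates n^(log_4 17) since 3 > 2.044, and the regularity condition a·f(n/b) = 17·(n/4)^3 = (17/64)·n^3 ≤ c·f(n) holds with c = 17/64 ≈ 0.266 < 1. So this is Case 3: T(n) = Θ(f(n)) = Θ(n^3).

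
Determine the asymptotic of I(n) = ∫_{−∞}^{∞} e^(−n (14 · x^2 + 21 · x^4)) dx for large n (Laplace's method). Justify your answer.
I(n) ~ sqrt(π/(14n))

φ(x) = 14 · x^2 + 21 · x^4 has its unique global minimum at x* = 0 (since φ'(x) = 28x + 84x^3 = 0 only at x = 0 for real x with both coefficients positive, and φ → ∞ as |x| → ∞). At x* = 0, φ(0) = 0 and φ''(0) = 28. Laplace's method then gives
  I(n) ~ sqrt(2π / (n · φ''(0))) · e^(−n φ(0)) = sqrt(2π / (28n)) = sqrt(π/(14n)).
The 21 · x^4 term contributes only at subleading order (an O(1/n) relative correction).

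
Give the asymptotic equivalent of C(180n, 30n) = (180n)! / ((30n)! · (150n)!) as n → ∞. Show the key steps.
C(180n, 30n) ~ (46656/3125)^(30n) · sqrt(3/(5π·30n))

Write N = 30n. Apply Stirling to each factorial:
  (6N)! ~ sqrt(2π·6N) · (6N/e)^(6N),
  N! ~ sqrt(2π N) · (N/e)^N,
  (5N)! ~ sqrt(2π·5N) · (5N/e)^(5N).
The exponential factors combine to (6N)^(6N) / (N^N · (5N)^(5N)) = 6^(6N)/5^(5N) = (6^6/5^5)^N = (46656/3125)^N.
The square-root prefactors combine to sqrt(2π·6N) / (sqrt(2π N)·sqrt(2π·5N)) = sqrt(6 / (2π·5·N)) = sqrt(3/(5π·30n)).
Substituting N = 30n: C(180n, 30n) ~ (46656/3125)^(30n) · sqrt(3/(5π·30n)).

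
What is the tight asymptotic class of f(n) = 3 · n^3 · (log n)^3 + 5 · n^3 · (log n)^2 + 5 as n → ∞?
f(n) ∈ Θ(n^3 · (log n)^3)

Compare the terms by growth order. For large n, n^a · (log n)^b dominates n^a' · (log n)^b' iff a > a', or (a = a' and b > b'). Ranking the 3 terms shows the dominant one is 3 · n^3 · (log n)^3. Hence f(n) ∈ Θ(n^3 · (log n)^3).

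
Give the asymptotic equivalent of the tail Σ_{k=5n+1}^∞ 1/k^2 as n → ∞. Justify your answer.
Σ_{k>5n} 1/k^2 ~ 1/(1 · (5n))

Compare to the integral: ∫_{5n}^∞ x^(−2) dx = [−x^(−1)/1]_{5n}^∞ = 1/((2−1)·(5n)). Euler-Maclaurin then gives
  Σ_{k>5n} 1/k^2 = ∫_{5n}^∞ dx/x^2 − 1/(2·(5n)^2) + O(1/(5n)^3).
(Equivalently this is ζ(2) − Σ_{k≤5n} 1/k^2.)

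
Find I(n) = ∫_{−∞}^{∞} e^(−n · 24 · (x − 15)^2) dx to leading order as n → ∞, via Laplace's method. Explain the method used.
I(n) = sqrt(π/(24n))

Here φ(x) = 24 · (x − 15)^2 has its unique minimum at x* = 15 with φ(x*) = 0 and φ''(x*) = 48. Laplace's method gives
  I(n) ~ e^(−n φ(x*)) · sqrt(2π / (n · φ''(x*))) = sqrt(2π / (48n)) = sqrt(π/(24n)).
This is exact: substituting u = (x − 15)·sqrt(24n) gives I(n) = (1/sqrt(24n)) ∫_{−∞}^{∞} e^(−u^2) du = sqrt(π/(24n)).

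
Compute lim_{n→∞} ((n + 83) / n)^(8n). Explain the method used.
lim = e^664

Rewrite as (1 + 83/n)^(8n). By the standard limit (1 + x/n)^n → e^x, we have (1 + 83/n)^n → e^83, and raising to the 8th power gives e^664.
More precisely, ln[(1 + 83/n)^(8n)] = 8n · ln(1 + 83/n) = 8n · (83/n + O(1/n^2)) = 664 + O(1/n) → 664.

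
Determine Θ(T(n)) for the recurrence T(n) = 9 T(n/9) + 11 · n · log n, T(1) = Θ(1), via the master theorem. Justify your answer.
T(n) = Θ(n · (log n)^2)

Here log_9 9 = 1 and f(n) = 11 · n · log n = Θ(n^(log_9 9) · (log n)^1). This is the extended Case 2 of the master theorem (f matches the critical exponent up to log factors), giving T(n) = Θ(n^(log_9 9) · (log n)^(1+1)) = Θ(n · (log n)^2).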